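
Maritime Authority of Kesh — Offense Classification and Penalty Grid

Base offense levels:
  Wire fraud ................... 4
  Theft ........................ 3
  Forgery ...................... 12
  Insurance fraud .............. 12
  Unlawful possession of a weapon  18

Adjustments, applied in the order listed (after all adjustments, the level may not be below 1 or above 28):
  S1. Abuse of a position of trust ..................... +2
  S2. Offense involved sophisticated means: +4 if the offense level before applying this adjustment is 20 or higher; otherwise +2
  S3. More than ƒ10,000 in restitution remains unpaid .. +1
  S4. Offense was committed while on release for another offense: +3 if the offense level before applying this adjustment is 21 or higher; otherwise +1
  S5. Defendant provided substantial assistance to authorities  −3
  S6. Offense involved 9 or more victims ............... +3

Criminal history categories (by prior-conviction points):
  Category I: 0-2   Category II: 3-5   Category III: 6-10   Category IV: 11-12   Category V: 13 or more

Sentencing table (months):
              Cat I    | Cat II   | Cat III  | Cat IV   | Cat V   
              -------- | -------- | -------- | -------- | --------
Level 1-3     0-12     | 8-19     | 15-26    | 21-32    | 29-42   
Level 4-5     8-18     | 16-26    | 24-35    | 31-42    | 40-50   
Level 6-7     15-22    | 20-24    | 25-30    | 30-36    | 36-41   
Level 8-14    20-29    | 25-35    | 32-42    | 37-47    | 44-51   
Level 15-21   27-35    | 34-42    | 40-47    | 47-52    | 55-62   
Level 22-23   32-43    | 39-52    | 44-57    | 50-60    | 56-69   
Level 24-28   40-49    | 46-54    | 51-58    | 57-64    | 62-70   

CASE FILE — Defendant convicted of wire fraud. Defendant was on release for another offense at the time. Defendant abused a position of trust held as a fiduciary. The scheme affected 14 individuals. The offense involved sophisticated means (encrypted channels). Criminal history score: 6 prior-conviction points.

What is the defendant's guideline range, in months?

Base offense level for wire fraud: 4.
S1 applies: 4 + 2 = 6.
S2 applies (level before this adjustment is 6 < 20, so +2): 6 + 2 = 8.
S3 does not apply.
S4 applies (level before this adjustment is 8 < 21, so +1): 8 + 1 = 9.
S5 does not apply.
S6 applies: 9 + 3 = 12.
Final offense level: 12.
Criminal history: 6 prior points → Category III (6-10).
Level 12 falls in the 8-14 band.
Grid: Level 8-14 × Category III = 32-42 months.

32-42 months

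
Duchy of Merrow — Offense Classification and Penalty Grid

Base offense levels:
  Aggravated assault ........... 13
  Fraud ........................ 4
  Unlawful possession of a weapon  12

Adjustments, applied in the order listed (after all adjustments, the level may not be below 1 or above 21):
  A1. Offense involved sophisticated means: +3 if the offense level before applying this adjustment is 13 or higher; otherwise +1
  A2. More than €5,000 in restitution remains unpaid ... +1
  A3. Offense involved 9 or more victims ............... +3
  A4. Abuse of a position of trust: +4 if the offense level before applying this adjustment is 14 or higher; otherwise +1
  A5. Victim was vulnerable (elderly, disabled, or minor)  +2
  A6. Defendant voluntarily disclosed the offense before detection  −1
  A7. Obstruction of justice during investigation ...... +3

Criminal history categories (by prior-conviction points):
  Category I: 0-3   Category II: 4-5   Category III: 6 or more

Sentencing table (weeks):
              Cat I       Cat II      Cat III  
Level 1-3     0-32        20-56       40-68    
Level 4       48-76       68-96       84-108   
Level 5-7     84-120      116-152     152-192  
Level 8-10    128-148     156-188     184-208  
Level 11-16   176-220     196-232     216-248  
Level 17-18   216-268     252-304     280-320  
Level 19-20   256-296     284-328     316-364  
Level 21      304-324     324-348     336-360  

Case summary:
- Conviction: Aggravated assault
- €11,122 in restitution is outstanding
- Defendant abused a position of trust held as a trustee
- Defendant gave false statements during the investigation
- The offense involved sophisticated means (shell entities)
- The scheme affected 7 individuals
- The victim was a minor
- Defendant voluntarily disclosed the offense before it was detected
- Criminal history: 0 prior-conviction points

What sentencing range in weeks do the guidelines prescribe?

Base offense level for aggravated assault: 13.
A1 applies (level before this adjustment is 13 ≥ 13, so +3): 13 + 3 = 16.
A2 applies: 16 + 1 = 17.
A4 applies (level before this adjustment is 17 ≥ 14, so +4): 17 + 4 = 21.
A5 applies: 21 + 2 = 23.
A6 applies: 23 − 1 = 22.
A7 applies: 22 + 3 = 25.
Level 25 exceeds the maximum of 21; capped at 21.
Final offense level: 21.
Criminal history: 0 prior points → Category I (0-3).
Level 21 falls in the 21 band.
Grid: Level 21 × Category I = 304-324 weeks.

304-324 weeks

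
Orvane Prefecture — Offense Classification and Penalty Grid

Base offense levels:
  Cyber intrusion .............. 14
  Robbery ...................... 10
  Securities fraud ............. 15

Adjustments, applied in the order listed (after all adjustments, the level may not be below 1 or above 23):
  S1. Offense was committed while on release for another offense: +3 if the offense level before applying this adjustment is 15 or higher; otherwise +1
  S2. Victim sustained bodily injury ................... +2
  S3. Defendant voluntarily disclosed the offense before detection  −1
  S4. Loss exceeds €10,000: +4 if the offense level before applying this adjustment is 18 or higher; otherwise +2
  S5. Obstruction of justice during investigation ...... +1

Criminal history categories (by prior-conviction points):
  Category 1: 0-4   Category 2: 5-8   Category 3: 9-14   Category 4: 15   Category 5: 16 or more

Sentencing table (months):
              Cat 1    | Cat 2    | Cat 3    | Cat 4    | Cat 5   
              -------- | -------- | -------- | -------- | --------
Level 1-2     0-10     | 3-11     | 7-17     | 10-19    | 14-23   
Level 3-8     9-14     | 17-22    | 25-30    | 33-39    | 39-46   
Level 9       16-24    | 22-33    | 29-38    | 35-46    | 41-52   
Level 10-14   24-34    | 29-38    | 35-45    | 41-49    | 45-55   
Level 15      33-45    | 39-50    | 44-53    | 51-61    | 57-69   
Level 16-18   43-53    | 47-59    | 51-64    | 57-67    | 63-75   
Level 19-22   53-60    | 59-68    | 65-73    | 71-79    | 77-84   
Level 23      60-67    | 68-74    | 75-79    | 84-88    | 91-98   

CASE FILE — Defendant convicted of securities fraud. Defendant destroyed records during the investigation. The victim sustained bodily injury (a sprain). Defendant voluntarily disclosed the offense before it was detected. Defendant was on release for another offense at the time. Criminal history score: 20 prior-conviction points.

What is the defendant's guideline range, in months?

Base offense level for securities fraud: 15.
S1 applies (level before this adjustment is 15 ≥ 15, so +3): 15 + 3 = 18.
S2 applies: 18 + 2 = 20.
S3 applies: 20 − 1 = 19.
S4 does not apply.
S5 applies: 19 + 1 = 20.
Final offense level: 20.
Criminal history: 20 prior points → Category 5 (16+).
Level 20 falls in the 19-22 band.
Grid: Level 19-22 × Category 5 = 77-84 months.

77-84 months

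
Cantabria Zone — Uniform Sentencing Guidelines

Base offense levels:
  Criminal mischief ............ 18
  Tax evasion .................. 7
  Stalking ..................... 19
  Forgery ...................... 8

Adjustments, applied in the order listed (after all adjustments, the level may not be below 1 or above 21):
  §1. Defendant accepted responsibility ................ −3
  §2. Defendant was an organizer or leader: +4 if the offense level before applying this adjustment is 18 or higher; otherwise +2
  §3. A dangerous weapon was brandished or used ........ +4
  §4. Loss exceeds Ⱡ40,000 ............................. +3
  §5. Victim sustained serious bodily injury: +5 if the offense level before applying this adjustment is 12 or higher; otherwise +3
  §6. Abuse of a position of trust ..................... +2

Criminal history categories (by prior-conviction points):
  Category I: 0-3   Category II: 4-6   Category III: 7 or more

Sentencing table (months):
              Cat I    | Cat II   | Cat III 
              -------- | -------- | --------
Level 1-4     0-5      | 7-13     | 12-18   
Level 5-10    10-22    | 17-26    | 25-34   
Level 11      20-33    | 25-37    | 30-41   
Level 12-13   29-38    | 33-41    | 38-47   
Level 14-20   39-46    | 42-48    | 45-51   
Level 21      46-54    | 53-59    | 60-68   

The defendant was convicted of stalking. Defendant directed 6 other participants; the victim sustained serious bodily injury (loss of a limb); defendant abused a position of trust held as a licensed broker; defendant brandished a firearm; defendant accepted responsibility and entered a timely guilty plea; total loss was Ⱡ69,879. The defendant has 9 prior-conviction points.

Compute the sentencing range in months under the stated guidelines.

60-68 months

Base offense level for stalking: 19.
§1 applies: 19 − 3 = 16.
§2 applies (level before this adjustment is 16 < 18, so +2): 16 + 2 = 18.
§3 applies: 18 + 4 = 22.
§4 applies: 22 + 3 = 25.
§5 applies (level before this adjustment is 25 ≥ 12, so +5): 25 + 5 = 30.
§6 applies: 30 + 2 = 32.
Level 32 exceeds the maximum of 21; capped at 21.
Final offense level: 21.
Criminal history: 9 prior points → Category III (7+).
Level 21 falls in the 21 band.
Grid: Level 21 × Category III = 60-68 months.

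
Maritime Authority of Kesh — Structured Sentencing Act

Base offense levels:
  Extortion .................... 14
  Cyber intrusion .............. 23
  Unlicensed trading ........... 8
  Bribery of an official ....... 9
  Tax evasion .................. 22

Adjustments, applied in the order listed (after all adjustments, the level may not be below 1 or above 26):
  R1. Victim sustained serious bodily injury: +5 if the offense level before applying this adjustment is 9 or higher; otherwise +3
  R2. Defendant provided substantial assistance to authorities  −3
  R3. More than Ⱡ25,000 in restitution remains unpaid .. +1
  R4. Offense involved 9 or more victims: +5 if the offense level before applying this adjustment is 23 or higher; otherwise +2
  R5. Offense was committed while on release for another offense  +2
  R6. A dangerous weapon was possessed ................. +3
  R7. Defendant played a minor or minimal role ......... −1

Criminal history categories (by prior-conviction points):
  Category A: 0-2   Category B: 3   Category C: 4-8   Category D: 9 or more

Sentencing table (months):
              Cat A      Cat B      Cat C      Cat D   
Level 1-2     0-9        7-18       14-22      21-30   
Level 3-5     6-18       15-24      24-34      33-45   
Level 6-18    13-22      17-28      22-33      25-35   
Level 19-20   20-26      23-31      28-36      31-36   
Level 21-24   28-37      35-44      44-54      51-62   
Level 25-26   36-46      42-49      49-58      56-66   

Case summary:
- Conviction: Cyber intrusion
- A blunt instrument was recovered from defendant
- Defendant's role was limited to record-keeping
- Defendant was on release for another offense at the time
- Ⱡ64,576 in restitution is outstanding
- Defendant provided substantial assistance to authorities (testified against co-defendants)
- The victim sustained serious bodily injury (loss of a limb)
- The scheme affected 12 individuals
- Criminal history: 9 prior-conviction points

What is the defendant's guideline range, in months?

56-66 months

Base offense level for cyber intrusion: 23.
R1 applies (level before this adjustment is 23 ≥ 9, so +5): 23 + 5 = 28.
R2 applies: 28 − 3 = 25.
R3 applies: 25 + 1 = 26.
R4 applies (level before this adjustment is 26 ≥ 23, so +5): 26 + 5 = 31.
R5 applies: 31 + 2 = 33.
R6 applies: 33 + 3 = 36.
R7 applies: 36 − 1 = 35.
Level 35 exceeds the maximum of 26; capped at 26.
Final offense level: 26.
Criminal history: 9 prior points → Category D (9+).
Level 26 falls in the 25-26 band.
Grid: Level 25-26 × Category D = 56-66 months.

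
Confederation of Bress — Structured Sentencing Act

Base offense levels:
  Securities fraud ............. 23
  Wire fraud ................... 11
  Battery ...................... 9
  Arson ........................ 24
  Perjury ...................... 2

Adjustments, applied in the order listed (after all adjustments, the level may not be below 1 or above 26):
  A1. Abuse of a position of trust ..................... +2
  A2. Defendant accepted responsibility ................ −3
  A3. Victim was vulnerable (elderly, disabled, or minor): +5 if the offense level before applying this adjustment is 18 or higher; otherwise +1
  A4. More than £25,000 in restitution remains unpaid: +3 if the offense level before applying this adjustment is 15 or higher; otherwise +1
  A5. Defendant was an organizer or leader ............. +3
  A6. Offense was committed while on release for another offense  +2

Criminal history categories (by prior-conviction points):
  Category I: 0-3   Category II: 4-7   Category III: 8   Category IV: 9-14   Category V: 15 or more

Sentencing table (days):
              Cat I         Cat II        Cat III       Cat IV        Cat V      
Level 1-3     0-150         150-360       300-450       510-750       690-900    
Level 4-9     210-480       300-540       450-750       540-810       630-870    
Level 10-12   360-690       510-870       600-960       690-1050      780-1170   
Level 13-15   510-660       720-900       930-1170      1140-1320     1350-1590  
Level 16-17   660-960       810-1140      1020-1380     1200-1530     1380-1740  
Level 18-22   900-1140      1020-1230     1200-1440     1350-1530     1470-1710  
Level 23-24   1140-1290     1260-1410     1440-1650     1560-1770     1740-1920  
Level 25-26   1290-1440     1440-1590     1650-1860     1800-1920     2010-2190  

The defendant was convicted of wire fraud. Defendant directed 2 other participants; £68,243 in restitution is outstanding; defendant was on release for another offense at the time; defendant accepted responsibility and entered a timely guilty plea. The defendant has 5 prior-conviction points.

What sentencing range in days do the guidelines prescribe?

Base offense level for wire fraud: 11.
A1 does not apply.
A2 applies: 11 − 3 = 8.
A4 applies (level before this adjustment is 8 < 15, so +1): 8 + 1 = 9.
A5 applies: 9 + 3 = 12.
A6 applies: 12 + 2 = 14.
Final offense level: 14.
Criminal history: 5 prior points → Category II (4-7).
Level 14 falls in the 13-15 band.
Grid: Level 13-15 × Category II = 720-900 days.

720-900 days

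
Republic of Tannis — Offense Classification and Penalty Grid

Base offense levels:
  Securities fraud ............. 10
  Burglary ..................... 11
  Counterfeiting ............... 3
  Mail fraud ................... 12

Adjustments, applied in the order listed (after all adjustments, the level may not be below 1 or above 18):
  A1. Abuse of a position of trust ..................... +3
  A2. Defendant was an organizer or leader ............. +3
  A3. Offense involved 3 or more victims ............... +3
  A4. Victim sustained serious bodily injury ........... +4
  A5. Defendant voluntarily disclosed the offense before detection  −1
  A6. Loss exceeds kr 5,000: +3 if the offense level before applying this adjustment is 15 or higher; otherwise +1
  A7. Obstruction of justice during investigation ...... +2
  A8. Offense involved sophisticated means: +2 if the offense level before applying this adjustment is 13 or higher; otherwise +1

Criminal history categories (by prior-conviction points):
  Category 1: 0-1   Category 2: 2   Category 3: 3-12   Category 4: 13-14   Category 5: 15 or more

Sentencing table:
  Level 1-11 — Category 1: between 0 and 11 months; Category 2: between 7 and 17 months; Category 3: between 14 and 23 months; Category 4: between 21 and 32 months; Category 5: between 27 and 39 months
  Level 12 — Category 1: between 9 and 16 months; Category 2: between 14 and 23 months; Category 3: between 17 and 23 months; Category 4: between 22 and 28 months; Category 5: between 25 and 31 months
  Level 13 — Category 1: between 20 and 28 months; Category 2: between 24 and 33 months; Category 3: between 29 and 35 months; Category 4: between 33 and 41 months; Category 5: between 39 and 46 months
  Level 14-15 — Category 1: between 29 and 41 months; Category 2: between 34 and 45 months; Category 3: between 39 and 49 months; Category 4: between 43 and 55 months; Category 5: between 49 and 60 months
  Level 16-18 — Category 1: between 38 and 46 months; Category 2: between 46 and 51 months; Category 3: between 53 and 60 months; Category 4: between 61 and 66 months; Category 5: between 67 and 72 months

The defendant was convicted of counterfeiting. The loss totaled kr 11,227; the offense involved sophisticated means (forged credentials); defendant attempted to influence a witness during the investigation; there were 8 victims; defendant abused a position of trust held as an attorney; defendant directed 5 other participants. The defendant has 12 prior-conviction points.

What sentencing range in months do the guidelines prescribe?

Base offense level for counterfeiting: 3.
A1 applies: 3 + 3 = 6.
A2 applies: 6 + 3 = 9.
A3 applies: 9 + 3 = 12.
A5 does not apply.
A6 applies (level before this adjustment is 12 < 15, so +1): 12 + 1 = 13.
A7 applies: 13 + 2 = 15.
A8 applies (level before this adjustment is 15 ≥ 13, so +2): 15 + 2 = 17.
Final offense level: 17.
Criminal history: 12 prior points → Category 3 (3-12).
Level 17 falls in the 16-18 band.
Grid: Level 16-18 × Category 3 = 53-60 months.

53-60 months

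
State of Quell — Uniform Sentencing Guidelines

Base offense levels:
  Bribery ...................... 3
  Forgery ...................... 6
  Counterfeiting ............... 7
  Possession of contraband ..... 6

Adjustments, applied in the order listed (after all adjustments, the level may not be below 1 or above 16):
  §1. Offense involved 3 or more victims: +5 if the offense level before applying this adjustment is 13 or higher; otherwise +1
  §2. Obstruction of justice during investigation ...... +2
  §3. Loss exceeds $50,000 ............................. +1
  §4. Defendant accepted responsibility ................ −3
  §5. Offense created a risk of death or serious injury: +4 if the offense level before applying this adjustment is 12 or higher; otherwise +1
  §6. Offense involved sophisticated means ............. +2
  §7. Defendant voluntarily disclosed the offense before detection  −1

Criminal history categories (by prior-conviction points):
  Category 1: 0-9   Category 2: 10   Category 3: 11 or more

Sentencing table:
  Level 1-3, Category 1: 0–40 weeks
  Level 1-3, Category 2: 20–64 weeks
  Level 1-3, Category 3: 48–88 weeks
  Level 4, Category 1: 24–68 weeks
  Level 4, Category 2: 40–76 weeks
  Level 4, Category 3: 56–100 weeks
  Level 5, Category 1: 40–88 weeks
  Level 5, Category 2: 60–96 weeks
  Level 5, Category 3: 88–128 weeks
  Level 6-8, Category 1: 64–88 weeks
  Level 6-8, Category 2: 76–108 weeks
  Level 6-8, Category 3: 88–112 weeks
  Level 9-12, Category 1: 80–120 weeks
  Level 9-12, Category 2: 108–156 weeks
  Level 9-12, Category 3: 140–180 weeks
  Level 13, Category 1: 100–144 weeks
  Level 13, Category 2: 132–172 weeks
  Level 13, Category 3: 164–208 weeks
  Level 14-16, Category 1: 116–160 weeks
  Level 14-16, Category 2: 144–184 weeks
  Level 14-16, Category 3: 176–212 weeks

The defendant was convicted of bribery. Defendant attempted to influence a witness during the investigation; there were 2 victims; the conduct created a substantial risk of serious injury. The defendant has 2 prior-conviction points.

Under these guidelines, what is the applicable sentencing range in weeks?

64-88 weeks

Base offense level for bribery: 3.
§2 applies: 3 + 2 = 5.
§4 does not apply.
§5 applies (level before this adjustment is 5 < 12, so +1): 5 + 1 = 6.
Final offense level: 6.
Criminal history: 2 prior points → Category 1 (0-9).
Level 6 falls in the 6-8 band.
Grid: Level 6-8 × Category 1 = 64-88 weeks.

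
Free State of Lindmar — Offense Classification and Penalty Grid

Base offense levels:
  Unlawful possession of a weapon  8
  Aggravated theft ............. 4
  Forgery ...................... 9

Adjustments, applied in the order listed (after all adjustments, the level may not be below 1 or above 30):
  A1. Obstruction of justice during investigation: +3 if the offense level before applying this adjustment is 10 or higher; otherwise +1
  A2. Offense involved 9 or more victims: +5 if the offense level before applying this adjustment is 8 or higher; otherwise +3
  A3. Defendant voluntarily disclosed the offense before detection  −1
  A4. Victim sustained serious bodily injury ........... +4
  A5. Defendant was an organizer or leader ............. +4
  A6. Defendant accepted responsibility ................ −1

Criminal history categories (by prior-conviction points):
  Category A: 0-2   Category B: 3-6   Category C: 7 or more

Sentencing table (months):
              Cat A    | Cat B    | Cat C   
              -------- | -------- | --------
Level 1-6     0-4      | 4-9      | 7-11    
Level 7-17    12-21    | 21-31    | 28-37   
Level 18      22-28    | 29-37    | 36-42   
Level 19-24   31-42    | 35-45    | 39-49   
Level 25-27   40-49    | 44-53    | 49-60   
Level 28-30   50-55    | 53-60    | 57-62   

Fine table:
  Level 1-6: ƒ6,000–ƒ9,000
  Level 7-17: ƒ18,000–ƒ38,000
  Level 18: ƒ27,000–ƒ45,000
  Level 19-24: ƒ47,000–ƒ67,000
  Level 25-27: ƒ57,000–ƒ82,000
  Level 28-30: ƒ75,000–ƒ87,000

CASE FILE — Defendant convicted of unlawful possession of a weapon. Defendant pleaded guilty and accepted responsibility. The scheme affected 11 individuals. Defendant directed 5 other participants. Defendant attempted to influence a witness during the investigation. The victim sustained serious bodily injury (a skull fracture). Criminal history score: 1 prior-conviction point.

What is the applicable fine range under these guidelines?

Base offense level for unlawful possession of a weapon: 8.
A1 applies (level before this adjustment is 8 < 10, so +1): 8 + 1 = 9.
A2 applies (level before this adjustment is 9 ≥ 8, so +5): 9 + 5 = 14.
A3 does not apply.
A4 applies: 14 + 4 = 18.
A5 applies: 18 + 4 = 22.
A6 applies: 22 − 1 = 21.
Final offense level: 21.
Level 21 falls in the 19-24 band.
Fine table: Level 19-24 → ƒ47,000–ƒ67,000.

ƒ47,000–ƒ67,000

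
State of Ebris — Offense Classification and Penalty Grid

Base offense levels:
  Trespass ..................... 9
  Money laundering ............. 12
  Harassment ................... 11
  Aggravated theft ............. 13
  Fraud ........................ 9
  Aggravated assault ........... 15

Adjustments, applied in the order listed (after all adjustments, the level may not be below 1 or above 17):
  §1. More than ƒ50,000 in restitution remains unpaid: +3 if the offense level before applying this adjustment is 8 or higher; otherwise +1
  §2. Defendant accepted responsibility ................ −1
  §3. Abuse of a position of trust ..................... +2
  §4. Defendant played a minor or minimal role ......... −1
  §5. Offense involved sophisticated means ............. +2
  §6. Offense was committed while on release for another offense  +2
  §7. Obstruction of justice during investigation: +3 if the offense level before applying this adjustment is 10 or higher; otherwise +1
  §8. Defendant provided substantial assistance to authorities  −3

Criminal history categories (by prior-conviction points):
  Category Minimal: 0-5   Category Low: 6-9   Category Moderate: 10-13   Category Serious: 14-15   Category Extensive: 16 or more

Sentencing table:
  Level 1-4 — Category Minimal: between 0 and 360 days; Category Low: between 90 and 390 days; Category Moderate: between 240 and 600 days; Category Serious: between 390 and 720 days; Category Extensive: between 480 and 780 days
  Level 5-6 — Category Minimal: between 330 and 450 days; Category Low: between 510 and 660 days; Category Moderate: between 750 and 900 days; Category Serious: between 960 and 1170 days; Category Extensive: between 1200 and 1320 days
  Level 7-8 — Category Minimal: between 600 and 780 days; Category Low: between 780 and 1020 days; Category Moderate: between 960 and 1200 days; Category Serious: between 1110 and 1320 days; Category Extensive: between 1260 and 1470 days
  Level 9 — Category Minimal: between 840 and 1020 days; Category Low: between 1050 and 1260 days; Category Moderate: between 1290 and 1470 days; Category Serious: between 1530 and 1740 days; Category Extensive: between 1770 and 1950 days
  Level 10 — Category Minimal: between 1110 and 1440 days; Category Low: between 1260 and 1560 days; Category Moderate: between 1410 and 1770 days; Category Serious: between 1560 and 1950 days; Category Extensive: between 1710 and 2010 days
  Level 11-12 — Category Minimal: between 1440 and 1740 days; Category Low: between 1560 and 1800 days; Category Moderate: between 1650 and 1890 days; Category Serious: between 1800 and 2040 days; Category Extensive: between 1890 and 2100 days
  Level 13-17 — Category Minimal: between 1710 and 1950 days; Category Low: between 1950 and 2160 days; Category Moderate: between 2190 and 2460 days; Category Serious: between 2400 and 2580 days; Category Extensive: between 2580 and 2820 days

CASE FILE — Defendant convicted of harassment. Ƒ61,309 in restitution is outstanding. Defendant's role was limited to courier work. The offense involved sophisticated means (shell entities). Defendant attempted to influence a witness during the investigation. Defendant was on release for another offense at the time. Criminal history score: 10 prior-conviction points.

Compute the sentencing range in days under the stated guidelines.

2190-2460 days

Base offense level for harassment: 11.
§1 applies (level before this adjustment is 11 ≥ 8, so +3): 11 + 3 = 14.
§2 does not apply.
§3 does not apply.
§4 applies: 14 − 1 = 13.
§5 applies: 13 + 2 = 15.
§6 applies: 15 + 2 = 17.
§7 applies (level before this adjustment is 17 ≥ 10, so +3): 17 + 3 = 20.
§8 does not apply.
Level 20 exceeds the maximum of 17; capped at 17.
Final offense level: 17.
Criminal history: 10 prior points → Category Moderate (10-13).
Level 17 falls in the 13-17 band.
Grid: Level 13-17 × Category Moderate = 2190-2460 days.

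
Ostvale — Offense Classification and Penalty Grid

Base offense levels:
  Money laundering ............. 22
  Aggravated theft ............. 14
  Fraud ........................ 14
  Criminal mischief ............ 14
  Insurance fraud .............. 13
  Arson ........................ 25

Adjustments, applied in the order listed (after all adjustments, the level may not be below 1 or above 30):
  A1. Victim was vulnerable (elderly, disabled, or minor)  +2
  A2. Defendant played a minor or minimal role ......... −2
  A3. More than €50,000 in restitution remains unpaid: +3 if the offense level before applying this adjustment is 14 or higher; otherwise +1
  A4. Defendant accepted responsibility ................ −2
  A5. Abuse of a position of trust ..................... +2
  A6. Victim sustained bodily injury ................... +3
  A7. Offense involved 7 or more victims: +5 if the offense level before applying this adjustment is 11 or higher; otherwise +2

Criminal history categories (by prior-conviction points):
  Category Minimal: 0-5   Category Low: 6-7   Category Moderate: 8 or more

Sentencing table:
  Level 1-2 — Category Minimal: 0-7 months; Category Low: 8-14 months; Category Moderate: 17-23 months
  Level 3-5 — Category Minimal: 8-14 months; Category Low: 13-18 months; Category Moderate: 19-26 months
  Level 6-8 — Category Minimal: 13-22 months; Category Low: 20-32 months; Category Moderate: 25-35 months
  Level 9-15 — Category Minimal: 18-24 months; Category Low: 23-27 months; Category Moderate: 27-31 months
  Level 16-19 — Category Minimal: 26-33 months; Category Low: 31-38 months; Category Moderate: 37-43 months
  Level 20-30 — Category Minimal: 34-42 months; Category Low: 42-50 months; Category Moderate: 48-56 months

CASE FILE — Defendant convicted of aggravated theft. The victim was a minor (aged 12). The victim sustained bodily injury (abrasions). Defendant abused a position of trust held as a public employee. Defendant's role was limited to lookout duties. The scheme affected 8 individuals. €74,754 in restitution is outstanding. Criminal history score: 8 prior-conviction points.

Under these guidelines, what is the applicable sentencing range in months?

Base offense level for aggravated theft: 14.
A1 applies: 14 + 2 = 16.
A2 applies: 16 − 2 = 14.
A3 applies (level before this adjustment is 14 ≥ 14, so +3): 14 + 3 = 17.
A5 applies: 17 + 2 = 19.
A6 applies: 19 + 3 = 22.
A7 applies (level before this adjustment is 22 ≥ 11, so +5): 22 + 5 = 27.
Final offense level: 27.
Criminal history: 8 prior points → Category Moderate (8+).
Level 27 falls in the 20-30 band.
Grid: Level 20-30 × Category Moderate = 48-56 months.

48-56 months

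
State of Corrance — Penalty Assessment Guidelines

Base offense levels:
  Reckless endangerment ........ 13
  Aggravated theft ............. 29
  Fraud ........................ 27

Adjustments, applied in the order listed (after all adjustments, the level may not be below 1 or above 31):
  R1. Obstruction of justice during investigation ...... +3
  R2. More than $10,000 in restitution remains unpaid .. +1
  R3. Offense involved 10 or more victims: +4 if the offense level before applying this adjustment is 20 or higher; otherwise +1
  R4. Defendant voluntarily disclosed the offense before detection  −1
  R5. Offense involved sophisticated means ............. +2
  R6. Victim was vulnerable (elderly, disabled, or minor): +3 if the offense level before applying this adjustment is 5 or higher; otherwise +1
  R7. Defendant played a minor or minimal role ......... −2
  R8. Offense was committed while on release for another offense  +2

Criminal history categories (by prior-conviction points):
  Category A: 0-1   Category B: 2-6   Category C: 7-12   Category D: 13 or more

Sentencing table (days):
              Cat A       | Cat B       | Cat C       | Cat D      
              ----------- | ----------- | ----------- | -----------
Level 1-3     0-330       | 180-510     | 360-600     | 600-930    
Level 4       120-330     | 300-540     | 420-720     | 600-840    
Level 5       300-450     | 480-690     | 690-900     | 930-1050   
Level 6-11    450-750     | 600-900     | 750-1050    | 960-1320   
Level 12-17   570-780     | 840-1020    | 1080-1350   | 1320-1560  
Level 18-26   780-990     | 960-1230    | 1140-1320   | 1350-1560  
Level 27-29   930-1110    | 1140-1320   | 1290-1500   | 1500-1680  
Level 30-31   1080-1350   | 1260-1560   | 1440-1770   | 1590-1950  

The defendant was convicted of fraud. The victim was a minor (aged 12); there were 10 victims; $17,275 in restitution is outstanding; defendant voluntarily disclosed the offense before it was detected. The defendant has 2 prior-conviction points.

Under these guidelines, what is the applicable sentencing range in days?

Base offense level for fraud: 27.
R2 applies: 27 + 1 = 28.
R3 applies (level before this adjustment is 28 ≥ 20, so +4): 28 + 4 = 32.
R4 applies: 32 − 1 = 31.
R6 applies (level before this adjustment is 31 ≥ 5, so +3): 31 + 3 = 34.
R8 does not apply.
Level 34 exceeds the maximum of 31; capped at 31.
Final offense level: 31.
Criminal history: 2 prior points → Category B (2-6).
Level 31 falls in the 30-31 band.
Grid: Level 30-31 × Category B = 1260-1560 days.

1260-1560 days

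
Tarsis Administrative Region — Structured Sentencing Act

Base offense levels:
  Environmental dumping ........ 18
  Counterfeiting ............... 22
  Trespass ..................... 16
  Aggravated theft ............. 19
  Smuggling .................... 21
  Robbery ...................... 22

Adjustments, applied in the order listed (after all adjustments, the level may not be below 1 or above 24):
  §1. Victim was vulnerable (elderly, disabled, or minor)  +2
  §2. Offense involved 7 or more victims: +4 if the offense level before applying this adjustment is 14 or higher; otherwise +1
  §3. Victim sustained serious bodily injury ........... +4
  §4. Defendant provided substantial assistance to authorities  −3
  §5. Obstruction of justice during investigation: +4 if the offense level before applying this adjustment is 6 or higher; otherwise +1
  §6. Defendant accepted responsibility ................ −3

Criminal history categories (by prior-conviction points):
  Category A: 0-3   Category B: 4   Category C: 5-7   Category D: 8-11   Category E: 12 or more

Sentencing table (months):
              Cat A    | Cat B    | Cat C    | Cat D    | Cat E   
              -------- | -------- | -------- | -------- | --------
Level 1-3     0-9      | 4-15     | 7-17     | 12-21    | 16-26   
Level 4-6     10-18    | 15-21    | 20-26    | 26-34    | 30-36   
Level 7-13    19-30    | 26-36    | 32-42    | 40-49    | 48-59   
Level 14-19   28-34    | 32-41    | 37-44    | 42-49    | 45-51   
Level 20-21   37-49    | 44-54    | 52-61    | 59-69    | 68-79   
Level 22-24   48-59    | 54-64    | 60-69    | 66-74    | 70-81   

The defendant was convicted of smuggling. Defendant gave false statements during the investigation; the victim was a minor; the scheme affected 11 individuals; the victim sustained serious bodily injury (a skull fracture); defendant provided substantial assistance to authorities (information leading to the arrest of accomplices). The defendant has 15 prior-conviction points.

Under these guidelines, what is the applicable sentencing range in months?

Base offense level for smuggling: 21.
§1 applies: 21 + 2 = 23.
§2 applies (level before this adjustment is 23 ≥ 14, so +4): 23 + 4 = 27.
§3 applies: 27 + 4 = 31.
§4 applies: 31 − 3 = 28.
§5 applies (level before this adjustment is 28 ≥ 6, so +4): 28 + 4 = 32.
§6 does not apply.
Level 32 exceeds the maximum of 24; capped at 24.
Final offense level: 24.
Criminal history: 15 prior points → Category E (12+).
Level 24 falls in the 22-24 band.
Grid: Level 22-24 × Category E = 70-81 months.

70-81 months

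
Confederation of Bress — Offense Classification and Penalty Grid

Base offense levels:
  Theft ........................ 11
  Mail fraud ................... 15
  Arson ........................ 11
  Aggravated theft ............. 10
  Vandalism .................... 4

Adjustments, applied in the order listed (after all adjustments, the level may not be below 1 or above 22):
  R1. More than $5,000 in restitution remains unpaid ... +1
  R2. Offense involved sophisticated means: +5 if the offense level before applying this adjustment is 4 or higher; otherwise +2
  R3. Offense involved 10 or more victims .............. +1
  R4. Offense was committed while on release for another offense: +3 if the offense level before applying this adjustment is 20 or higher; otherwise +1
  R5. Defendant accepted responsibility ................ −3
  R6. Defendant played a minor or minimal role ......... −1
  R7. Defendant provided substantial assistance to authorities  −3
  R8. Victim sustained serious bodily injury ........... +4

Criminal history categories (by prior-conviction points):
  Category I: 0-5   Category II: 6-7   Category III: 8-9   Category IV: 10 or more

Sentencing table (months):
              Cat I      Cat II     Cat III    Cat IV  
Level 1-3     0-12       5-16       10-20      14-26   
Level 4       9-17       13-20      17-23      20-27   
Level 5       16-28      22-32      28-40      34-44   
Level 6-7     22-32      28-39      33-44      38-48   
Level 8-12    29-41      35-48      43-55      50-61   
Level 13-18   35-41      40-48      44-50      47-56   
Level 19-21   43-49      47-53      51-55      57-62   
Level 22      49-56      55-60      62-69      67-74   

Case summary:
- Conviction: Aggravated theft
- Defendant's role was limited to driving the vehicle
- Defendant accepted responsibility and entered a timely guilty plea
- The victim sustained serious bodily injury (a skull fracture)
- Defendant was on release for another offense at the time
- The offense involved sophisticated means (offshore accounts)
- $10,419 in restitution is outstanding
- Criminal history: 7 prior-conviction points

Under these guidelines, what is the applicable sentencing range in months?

Base offense level for aggravated theft: 10.
R1 applies: 10 + 1 = 11.
R2 applies (level before this adjustment is 11 ≥ 4, so +5): 11 + 5 = 16.
R3 does not apply.
R4 applies (level before this adjustment is 16 < 20, so +1): 16 + 1 = 17.
R5 applies: 17 − 3 = 14.
R6 applies: 14 − 1 = 13.
R7 does not apply.
R8 applies: 13 + 4 = 17.
Final offense level: 17.
Criminal history: 7 prior points → Category II (6-7).
Level 17 falls in the 13-18 band.
Grid: Level 13-18 × Category II = 40-48 months.

40-48 months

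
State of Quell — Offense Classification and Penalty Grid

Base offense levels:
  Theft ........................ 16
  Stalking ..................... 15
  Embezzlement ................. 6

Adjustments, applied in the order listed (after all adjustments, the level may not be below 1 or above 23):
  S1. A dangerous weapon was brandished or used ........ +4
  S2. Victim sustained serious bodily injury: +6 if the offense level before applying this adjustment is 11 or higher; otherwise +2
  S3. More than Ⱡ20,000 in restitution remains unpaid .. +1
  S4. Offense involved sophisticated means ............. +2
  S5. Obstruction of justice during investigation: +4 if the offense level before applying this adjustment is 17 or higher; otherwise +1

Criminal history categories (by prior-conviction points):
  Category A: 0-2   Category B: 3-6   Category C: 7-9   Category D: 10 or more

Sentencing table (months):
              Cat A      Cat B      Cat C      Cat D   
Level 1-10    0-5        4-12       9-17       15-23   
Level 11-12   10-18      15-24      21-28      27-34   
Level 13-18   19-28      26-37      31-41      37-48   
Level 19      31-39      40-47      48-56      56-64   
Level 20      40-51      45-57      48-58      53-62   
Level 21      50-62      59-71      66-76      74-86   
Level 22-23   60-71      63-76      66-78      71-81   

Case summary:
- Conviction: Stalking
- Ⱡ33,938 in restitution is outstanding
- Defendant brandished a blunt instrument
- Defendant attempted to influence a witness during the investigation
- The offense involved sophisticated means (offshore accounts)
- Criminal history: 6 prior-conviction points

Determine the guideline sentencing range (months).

Base offense level for stalking: 15.
S1 applies: 15 + 4 = 19.
S3 applies: 19 + 1 = 20.
S4 applies: 20 + 2 = 22.
S5 applies (level before this adjustment is 22 ≥ 17, so +4): 22 + 4 = 26.
Level 26 exceeds the maximum of 23; capped at 23.
Final offense level: 23.
Criminal history: 6 prior points → Category B (3-6).
Level 23 falls in the 22-23 band.
Grid: Level 22-23 × Category B = 63-76 months.

63-76 months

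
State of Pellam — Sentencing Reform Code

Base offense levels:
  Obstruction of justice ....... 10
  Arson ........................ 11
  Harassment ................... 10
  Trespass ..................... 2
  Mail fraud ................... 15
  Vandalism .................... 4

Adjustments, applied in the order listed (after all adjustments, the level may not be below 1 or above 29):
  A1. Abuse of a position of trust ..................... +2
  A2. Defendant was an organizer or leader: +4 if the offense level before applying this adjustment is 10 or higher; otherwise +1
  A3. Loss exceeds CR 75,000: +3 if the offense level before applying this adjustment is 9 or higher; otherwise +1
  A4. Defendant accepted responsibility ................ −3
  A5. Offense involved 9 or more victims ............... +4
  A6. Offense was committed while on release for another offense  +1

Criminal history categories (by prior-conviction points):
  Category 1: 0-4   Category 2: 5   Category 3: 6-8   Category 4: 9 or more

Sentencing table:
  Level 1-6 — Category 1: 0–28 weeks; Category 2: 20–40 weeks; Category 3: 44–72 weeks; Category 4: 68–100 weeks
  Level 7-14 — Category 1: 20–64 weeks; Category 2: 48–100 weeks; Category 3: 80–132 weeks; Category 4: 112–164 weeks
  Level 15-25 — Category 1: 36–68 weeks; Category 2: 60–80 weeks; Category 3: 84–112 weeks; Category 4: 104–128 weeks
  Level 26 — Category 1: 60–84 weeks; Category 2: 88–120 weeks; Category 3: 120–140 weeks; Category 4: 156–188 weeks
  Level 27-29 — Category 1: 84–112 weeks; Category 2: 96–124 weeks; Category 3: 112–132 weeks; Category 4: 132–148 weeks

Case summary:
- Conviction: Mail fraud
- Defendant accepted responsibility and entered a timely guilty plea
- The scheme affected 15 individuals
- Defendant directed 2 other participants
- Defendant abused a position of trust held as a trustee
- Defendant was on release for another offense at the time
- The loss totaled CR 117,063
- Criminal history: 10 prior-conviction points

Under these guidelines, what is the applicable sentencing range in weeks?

156-188 weeks

Base offense level for mail fraud: 15.
A1 applies: 15 + 2 = 17.
A2 applies (level before this adjustment is 17 ≥ 10, so +4): 17 + 4 = 21.
A3 applies (level before this adjustment is 21 ≥ 9, so +3): 21 + 3 = 24.
A4 applies: 24 − 3 = 21.
A5 applies: 21 + 4 = 25.
A6 applies: 25 + 1 = 26.
Final offense level: 26.
Criminal history: 10 prior points → Category 4 (9+).
Level 26 falls in the 26 band.
Grid: Level 26 × Category 4 = 156-188 weeks.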